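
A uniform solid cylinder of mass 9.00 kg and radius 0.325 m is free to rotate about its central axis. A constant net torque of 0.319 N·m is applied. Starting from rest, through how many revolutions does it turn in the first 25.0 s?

≈ 33.4 revolutions

I = ½MR² = (1/2)(9.00)(0.325)² = 0.4753 kg·m².
α = τ/I = 0.319/0.4753 = 0.6711 rad/s².
θ = ½αt² = ½(0.6711)(25.0)² = 209.7 rad.
Revolutions = θ/(2π) = 33.38.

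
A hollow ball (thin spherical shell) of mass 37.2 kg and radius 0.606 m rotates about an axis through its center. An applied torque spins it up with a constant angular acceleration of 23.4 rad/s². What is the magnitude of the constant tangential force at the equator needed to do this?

I = (2/3)MR² = (2/3)(37.2)(0.606)² = 9.107 kg·m².
The required torque is τ = Iα = (9.107)(23.40) = 213.1 N·m.
A tangential force at the equator gives τ = FR, so F = τ/R = 213.1/0.606 = 351.7 N.

F ≈ 352 N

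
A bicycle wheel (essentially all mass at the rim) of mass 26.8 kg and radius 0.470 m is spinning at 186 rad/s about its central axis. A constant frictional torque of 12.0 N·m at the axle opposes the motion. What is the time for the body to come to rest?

I = MR² = (26.8)(0.470)² = 5.920 kg·m².
The net torque has magnitude 12.0 N·m, opposing ω.
|α| = τ/I = 12.00/5.920 = 2.027 rad/s² (deceleration).
0 = ω₀ − |α|t ⇒ t = ω₀/|α| = 186/2.027 = 91.76 s.

t ≈ 91.8 s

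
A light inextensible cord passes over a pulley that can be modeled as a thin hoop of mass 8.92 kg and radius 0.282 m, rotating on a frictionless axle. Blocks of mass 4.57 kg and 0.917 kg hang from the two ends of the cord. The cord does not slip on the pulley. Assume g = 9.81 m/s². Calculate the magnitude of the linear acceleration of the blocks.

a ≈ 2.49 m/s²

I = MR² = (8.92)(0.282)² = 0.7094 kg·m².
Heavier block: m₁g − T₁ = m₁a. Lighter block: T₂ − m₂g = m₂a.
Pulley: (T₁ − T₂)R = Iα = I(a/R), so T₁ − T₂ = (I/R²)a = 1·M_p a = 8.920·a.
Adding the three: (m₁ − m₂)g = (m₁ + m₂ + 8.920)a, so a = (4.57 − 0.917)(9.81)/(4.57 + 0.917 + 8.920) = 2.487 m/s².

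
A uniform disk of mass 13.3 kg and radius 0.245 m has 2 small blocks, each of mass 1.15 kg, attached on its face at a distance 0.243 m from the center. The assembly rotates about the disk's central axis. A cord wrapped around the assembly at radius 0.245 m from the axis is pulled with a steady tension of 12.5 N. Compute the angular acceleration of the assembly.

α ≈ 5.72 rad/s²

I_disk = ½MR² = ½(13.3)(0.245)² = 0.3992 kg·m².
I_blocks = 2·m·r² = 2(1.15)(0.243)² = 0.1358 kg·m².
Total I = 0.5350 kg·m².
τ = F r = (12.5)(0.245) = 3.062 N·m.
α = τ/I = 3.062/0.5350 = 5.725 rad/s².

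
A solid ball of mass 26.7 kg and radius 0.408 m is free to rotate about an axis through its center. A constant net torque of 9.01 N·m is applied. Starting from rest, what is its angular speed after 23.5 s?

I = (2/5)MR² = (2/5)(26.7)(0.408)² = 1.778 kg·m².
α = τ/I = 9.01/1.778 = 5.068 rad/s².
ω = ω₀ + αt = 0 + (5.068)(23.5) = 119.1 rad/s.

ω ≈ 119 rad/s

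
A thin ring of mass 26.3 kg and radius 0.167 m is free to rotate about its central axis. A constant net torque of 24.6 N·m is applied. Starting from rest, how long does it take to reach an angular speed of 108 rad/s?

I = MR² = (26.3)(0.167)² = 0.7335 kg·m².
α = τ/I = 24.6/0.7335 = 33.54 rad/s².
ω = αt ⇒ t = ω/α = 108/33.54 = 3.220 s.

t ≈ 3.22 s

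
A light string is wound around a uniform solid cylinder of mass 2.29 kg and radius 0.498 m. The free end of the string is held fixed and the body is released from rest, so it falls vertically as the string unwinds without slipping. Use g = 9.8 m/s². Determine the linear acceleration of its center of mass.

a ≈ 6.53 m/s²

Translation: Mg − T = Ma. Rotation about the center: TR = Iα with I = ½MR².
With a = αR: T = (I/R²)a = (1/2)M a, so Mg = (1 + 0.5000)Ma.
a = g/(1 + 0.5000) = 9.8/1.500 = 6.533 m/s².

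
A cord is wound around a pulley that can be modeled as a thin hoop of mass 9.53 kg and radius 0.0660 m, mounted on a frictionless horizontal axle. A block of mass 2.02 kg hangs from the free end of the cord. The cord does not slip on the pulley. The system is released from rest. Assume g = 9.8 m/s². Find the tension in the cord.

T ≈ 16.3 N

I = MR² = (9.53)(0.0660)² = 0.04151 kg·m².
Block: mg − T = ma. Pulley: TR = Iα. No-slip: a = αR, so T = (I/R²)a = 9.530·a.
Then mg = (m + 9.530)a, so a = (2.02)(9.8)/(2.02 + 9.530) = 1.714 m/s².
T = 9.530·a = 16.33 N.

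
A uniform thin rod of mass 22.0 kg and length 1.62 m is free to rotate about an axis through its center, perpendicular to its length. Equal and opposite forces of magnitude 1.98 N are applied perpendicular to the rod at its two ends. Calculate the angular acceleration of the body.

I = (1/12)ML² = (1/12)(22.0)(1.62)² = 4.811 kg·m².
The couple gives τ = F·(L/2) + F·(L/2) = F L = (1.98)(1.62) = 3.208 N·m.
From τ = Iα: α = 3.208/4.811 = 0.6667 rad/s².

α ≈ 0.667 rad/s²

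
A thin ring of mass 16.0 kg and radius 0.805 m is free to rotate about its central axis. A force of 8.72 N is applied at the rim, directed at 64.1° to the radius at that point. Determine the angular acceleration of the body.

α ≈ 0.609 rad/s²

I = MR² = (16.0)(0.805)² = 10.37 kg·m².
Only the tangential component produces torque: τ = F R sinθ = (8.72)(0.805) sin 64.1° = 6.315 N·m.
From τ = Iα: α = 6.315/10.37 = 0.6090 rad/s².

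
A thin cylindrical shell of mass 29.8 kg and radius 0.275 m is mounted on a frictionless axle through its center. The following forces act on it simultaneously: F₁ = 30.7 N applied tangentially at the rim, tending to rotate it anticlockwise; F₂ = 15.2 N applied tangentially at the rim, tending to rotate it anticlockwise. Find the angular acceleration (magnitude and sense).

I = MR² = (29.8)(0.275)² = 2.254 kg·m².
Taking anticlockwise as positive: τ₁ = +(30.7)(0.275) = +8.443 N·m; τ₂ = +(15.2)(0.275) = +4.180 N·m.
Net torque τ = 12.62 N·m.
α = τ/I = 12.62/2.254 = 5.601 rad/s².

α ≈ 5.60 rad/s², anticlockwise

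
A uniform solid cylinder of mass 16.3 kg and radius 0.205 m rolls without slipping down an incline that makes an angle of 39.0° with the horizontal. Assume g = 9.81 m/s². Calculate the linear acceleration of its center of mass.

a ≈ 4.12 m/s²

Translation along the incline: Mg sinθ − f = Ma.
Rotation about the center: fR = Iα with I = ½MR². No-slip gives a = αR, so f = (I/R²)a = (1/2)M a.
Substituting: Mg sinθ = (1 + 0.5000)Ma, so a = g sinθ/(1 + 0.5000) = (9.81) sin 39.0° / 1.500 = 4.116 m/s².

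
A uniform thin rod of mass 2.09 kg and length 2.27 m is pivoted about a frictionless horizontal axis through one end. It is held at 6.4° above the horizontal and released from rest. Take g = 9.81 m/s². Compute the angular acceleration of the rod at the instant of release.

α ≈ 6.44 rad/s²

About the pivot, I = (1/3)ML² = (1/3)(2.09)(2.27)² = 3.590 kg·m².
The weight acts at the center, a distance L/2 = 1.135 m from the pivot; τ = Mg(L/2) cos 6.4° = 23.13 N·m.
α = τ/I = 23.13/3.590 = 6.442 rad/s².
(Equivalently α = (3g/(2L)) cos 6.4° = 6.442 rad/s².)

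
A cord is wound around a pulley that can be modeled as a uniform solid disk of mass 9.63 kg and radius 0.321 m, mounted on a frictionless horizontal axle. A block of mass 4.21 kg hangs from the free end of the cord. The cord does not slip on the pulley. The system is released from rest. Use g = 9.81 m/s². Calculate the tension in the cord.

T ≈ 22.0 N

I = ½MR² = (1/2)(9.63)(0.321)² = 0.4961 kg·m².
Block: mg − T = ma. Pulley: TR = Iα. No-slip: a = αR, so T = (I/R²)a = 4.815·a.
Then mg = (m + 4.815)a, so a = (4.21)(9.81)/(4.21 + 4.815) = 4.576 m/s².
T = 4.815·a = 22.03 N.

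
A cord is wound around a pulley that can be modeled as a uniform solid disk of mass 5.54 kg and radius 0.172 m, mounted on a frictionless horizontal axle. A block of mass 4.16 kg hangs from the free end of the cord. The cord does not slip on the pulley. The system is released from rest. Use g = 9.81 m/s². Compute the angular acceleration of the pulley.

I = ½MR² = (1/2)(5.54)(0.172)² = 0.08195 kg·m².
Block: mg − T = ma. Pulley: TR = Iα. No-slip: a = αR, so T = (I/R²)a = 2.770·a.
Then mg = (m + 2.770)a, so a = (4.16)(9.81)/(4.16 + 2.770) = 5.889 m/s².
α = a/R = 5.889/0.172 = 34.24 rad/s².

α ≈ 34.2 rad/s²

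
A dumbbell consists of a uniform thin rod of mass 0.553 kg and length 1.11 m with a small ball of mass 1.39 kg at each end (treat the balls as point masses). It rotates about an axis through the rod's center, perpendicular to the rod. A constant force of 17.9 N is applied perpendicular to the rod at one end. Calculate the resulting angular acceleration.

α ≈ 10.9 rad/s²

I_rod = (1/12)ML² = (1/12)(0.553)(1.11)² = 0.05678 kg·m².
I_balls = 2·m·(L/2)² = 2(1.39)(0.5550)² = 0.8563 kg·m².
Total I = 0.9131 kg·m².
τ = F·(L/2) = (17.9)(0.555) = 9.934 N·m.
α = τ/I = 9.934/0.9131 = 10.88 rad/s².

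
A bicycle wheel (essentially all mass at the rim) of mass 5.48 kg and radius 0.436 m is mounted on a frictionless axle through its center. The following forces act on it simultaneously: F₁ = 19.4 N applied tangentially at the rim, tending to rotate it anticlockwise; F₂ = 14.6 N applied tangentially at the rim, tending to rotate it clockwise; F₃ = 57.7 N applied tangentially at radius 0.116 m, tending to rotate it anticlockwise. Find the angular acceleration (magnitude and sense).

I = MR² = (5.48)(0.436)² = 1.042 kg·m².
Taking anticlockwise as positive: τ₁ = +(19.4)(0.436) = +8.458 N·m; τ₂ = −(14.6)(0.436) = −6.366 N·m; τ₃ = +(57.7)(0.116) = +6.693 N·m.
Net torque τ = 8.786 N·m.
α = τ/I = 8.786/1.042 = 8.434 rad/s².

α ≈ 8.43 rad/s², anticlockwise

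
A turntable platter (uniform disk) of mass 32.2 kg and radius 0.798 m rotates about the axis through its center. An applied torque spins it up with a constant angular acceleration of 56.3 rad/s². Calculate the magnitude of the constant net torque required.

I = ½MR² = (1/2)(32.2)(0.798)² = 10.25 kg·m².
τ = Iα = (10.25)(56.30) = 577.2 N·m.

τ ≈ 577 N·m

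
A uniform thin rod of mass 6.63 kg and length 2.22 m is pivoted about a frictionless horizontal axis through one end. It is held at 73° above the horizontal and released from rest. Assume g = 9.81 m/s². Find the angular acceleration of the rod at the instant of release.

About the pivot, I = (1/3)ML² = (1/3)(6.63)(2.22)² = 10.89 kg·m².
The weight acts at the center, a distance L/2 = 1.110 m from the pivot; τ = Mg(L/2) cos 73° = 21.11 N·m.
α = τ/I = 21.11/10.89 = 1.938 rad/s².
(Equivalently α = (3g/(2L)) cos 73° = 1.938 rad/s².)

α ≈ 1.94 rad/s²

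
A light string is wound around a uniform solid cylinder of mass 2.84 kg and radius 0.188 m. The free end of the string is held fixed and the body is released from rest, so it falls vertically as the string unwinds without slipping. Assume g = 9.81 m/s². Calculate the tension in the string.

T ≈ 9.29 N

Translation: Mg − T = Ma. Rotation about the center: TR = Iα with I = ½MR².
With a = αR: T = (I/R²)a = (1/2)M a, so Mg = (1 + 0.5000)Ma.
a = g/(1 + 0.5000) = 9.81/1.500 = 6.540 m/s².
T = 0.5000·M·a = (0.5000)(2.84)(6.540) = 9.287 N.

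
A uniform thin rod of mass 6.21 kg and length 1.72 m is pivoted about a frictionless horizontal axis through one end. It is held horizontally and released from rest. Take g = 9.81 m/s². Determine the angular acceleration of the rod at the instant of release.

α ≈ 8.56 rad/s²

About the pivot, I = (1/3)ML² = (1/3)(6.21)(1.72)² = 6.124 kg·m².
The weight acts at the center, a distance L/2 = 0.8600 m from the pivot; τ = Mg(L/2) = 52.39 N·m.
α = τ/I = 52.39/6.124 = 8.555 rad/s².
(Equivalently α = (3g/(2L)) = 8.555 rad/s².)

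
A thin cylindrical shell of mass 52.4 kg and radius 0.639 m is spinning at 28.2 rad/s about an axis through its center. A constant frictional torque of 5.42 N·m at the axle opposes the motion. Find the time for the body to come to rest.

t ≈ 111 s

I = MR² = (52.4)(0.639)² = 21.40 kg·m².
The net torque has magnitude 5.42 N·m, opposing ω.
|α| = τ/I = 5.420/21.40 = 0.2533 rad/s² (deceleration).
0 = ω₀ − |α|t ⇒ t = ω₀/|α| = 28.2/0.2533 = 111.3 s.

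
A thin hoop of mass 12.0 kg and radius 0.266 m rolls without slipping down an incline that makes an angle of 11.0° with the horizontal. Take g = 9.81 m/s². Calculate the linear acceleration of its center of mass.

a ≈ 0.936 m/s²

Translation along the incline: Mg sinθ − f = Ma.
Rotation about the center: fR = Iα with I = MR². No-slip gives a = αR, so f = (I/R²)a = M a.
Substituting: Mg sinθ = (1 + 1.000)Ma, so a = g sinθ/(1 + 1.000) = (9.81) sin 11.0° / 2.000 = 0.9359 m/s².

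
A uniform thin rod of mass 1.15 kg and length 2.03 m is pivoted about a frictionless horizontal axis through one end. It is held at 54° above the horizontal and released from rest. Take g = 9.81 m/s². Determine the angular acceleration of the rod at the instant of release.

α ≈ 4.26 rad/s²

About the pivot, I = (1/3)ML² = (1/3)(1.15)(2.03)² = 1.580 kg·m².
The weight acts at the center, a distance L/2 = 1.015 m from the pivot; τ = Mg(L/2) cos 54° = 6.731 N·m.
α = τ/I = 6.731/1.580 = 4.261 rad/s².
(Equivalently α = (3g/(2L)) cos 54° = 4.261 rad/s².)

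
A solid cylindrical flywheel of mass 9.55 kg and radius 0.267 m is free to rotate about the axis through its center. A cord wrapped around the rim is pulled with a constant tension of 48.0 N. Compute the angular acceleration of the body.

I = ½MR² = (1/2)(9.55)(0.267)² = 0.3404 kg·m².
τ = F R = (48.0)(0.267) = 12.82 N·m.
From τ = Iα: α = 12.82/0.3404 = 37.65 rad/s².

α ≈ 37.6 rad/s²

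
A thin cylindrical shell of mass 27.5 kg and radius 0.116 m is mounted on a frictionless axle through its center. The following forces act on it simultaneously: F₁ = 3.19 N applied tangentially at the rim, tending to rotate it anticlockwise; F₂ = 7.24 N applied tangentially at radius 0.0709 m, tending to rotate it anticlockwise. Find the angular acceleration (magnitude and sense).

I = MR² = (27.5)(0.116)² = 0.3700 kg·m².
Taking anticlockwise as positive: τ₁ = +(3.19)(0.116) = +0.3700 N·m; τ₂ = +(7.24)(0.0709) = +0.5133 N·m.
Net torque τ = 0.8834 N·m.
α = τ/I = 0.8834/0.3700 = 2.387 rad/s².

α ≈ 2.39 rad/s², anticlockwise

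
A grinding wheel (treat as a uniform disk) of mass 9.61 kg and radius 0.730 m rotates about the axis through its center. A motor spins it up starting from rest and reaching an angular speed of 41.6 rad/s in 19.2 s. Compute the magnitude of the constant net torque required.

I = ½MR² = (1/2)(9.61)(0.730)² = 2.561 kg·m².
α = Δω/Δt = (41.6 − 0)/19.2 = 2.167 rad/s².
τ = Iα = (2.561)(2.167) = 5.548 N·m.

τ ≈ 5.55 N·m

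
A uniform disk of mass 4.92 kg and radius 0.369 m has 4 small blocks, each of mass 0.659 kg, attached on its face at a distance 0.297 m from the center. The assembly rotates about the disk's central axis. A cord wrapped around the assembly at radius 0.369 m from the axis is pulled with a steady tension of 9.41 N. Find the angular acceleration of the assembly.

α ≈ 6.12 rad/s²

I_disk = ½MR² = ½(4.92)(0.369)² = 0.3350 kg·m².
I_blocks = 4·m·r² = 4(0.659)(0.297)² = 0.2325 kg·m².
Total I = 0.5675 kg·m².
τ = F r = (9.41)(0.369) = 3.472 N·m.
α = τ/I = 3.472/0.5675 = 6.119 rad/s².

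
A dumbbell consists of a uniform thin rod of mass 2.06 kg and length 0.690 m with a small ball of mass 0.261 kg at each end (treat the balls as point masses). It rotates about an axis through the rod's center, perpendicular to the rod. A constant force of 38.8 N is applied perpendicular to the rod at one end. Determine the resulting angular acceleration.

I_rod = (1/12)ML² = (1/12)(2.06)(0.690)² = 0.08173 kg·m².
I_balls = 2·m·(L/2)² = 2(0.261)(0.3450)² = 0.06213 kg·m².
Total I = 0.1439 kg·m².
τ = F·(L/2) = (38.8)(0.345) = 13.39 N·m.
α = τ/I = 13.39/0.1439 = 93.05 rad/s².

α ≈ 93.0 rad/s²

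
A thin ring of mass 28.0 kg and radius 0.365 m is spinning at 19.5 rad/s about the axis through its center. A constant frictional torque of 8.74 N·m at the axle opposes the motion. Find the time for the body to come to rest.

I = MR² = (28.0)(0.365)² = 3.730 kg·m².
The net torque has magnitude 8.74 N·m, opposing ω.
|α| = τ/I = 8.740/3.730 = 2.343 rad/s² (deceleration).
0 = ω₀ − |α|t ⇒ t = ω₀/|α| = 19.5/2.343 = 8.323 s.

t ≈ 8.32 s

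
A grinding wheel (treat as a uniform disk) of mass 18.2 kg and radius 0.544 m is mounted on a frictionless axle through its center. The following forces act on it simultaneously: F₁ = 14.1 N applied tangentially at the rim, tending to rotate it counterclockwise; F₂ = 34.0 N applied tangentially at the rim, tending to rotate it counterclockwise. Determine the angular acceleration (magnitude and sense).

α ≈ 9.72 rad/s², counterclockwise

I = ½MR² = (1/2)(18.2)(0.544)² = 2.693 kg·m².
Taking counterclockwise as positive: τ₁ = +(14.1)(0.544) = +7.670 N·m; τ₂ = +(34.0)(0.544) = +18.50 N·m.
Net torque τ = 26.17 N·m.
α = τ/I = 26.17/2.693 = 9.716 rad/s².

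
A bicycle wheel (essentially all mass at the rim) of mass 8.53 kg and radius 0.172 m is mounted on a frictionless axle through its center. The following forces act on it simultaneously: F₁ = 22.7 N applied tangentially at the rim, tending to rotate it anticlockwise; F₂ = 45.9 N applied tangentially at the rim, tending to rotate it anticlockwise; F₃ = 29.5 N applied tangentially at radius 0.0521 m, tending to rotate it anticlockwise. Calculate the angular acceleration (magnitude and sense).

α ≈ 52.8 rad/s², anticlockwise

I = MR² = (8.53)(0.172)² = 0.2524 kg·m².
Taking anticlockwise as positive: τ₁ = +(22.7)(0.172) = +3.904 N·m; τ₂ = +(45.9)(0.172) = +7.895 N·m; τ₃ = +(29.5)(0.0521) = +1.537 N·m.
Net torque τ = 13.34 N·m.
α = τ/I = 13.34/0.2524 = 52.85 rad/s².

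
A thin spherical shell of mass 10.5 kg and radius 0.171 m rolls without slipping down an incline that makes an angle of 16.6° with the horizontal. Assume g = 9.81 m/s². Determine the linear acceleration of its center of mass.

Translation along the incline: Mg sinθ − f = Ma.
Rotation about the center: fR = Iα with I = (2/3)MR². No-slip gives a = αR, so f = (I/R²)a = (2/3)M a.
Substituting: Mg sinθ = (1 + 0.6667)Ma, so a = g sinθ/(1 + 0.6667) = (9.81) sin 16.6° / 1.667 = 1.682 m/s².

a ≈ 1.68 m/s²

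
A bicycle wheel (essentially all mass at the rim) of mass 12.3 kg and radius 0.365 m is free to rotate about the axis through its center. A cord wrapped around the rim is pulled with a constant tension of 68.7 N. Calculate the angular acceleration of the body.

α ≈ 15.3 rad/s²

I = MR² = (12.3)(0.365)² = 1.639 kg·m².
τ = F R = (68.7)(0.365) = 25.08 N·m.
Newton's second law for rotation, τ = Iα, gives α = τ/I = 25.08/1.639 = 15.30 rad/s².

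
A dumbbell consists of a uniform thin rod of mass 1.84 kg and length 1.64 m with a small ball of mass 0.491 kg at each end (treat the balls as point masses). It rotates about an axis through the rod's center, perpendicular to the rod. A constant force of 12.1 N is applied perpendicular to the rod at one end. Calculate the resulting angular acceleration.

α ≈ 9.25 rad/s²

I_rod = (1/12)ML² = (1/12)(1.84)(1.64)² = 0.4124 kg·m².
I_balls = 2·m·(L/2)² = 2(0.491)(0.8200)² = 0.6603 kg·m².
Total I = 1.073 kg·m².
τ = F·(L/2) = (12.1)(0.820) = 9.922 N·m.
α = τ/I = 9.922/1.073 = 9.250 rad/s².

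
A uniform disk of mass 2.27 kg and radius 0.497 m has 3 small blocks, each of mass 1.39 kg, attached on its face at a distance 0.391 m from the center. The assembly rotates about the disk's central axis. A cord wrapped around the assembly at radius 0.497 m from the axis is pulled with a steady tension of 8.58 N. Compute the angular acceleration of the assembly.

I_disk = ½MR² = ½(2.27)(0.497)² = 0.2804 kg·m².
I_blocks = 3·m·r² = 3(1.39)(0.391)² = 0.6375 kg·m².
Total I = 0.9179 kg·m².
τ = F r = (8.58)(0.497) = 4.264 N·m.
α = τ/I = 4.264/0.9179 = 4.646 rad/s².

α ≈ 4.65 rad/s²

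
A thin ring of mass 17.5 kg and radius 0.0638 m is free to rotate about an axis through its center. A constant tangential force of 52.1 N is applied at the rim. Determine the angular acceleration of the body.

I = MR² = (17.5)(0.0638)² = 0.07123 kg·m².
τ = F R = (52.1)(0.0638) = 3.324 N·m.
From τ = Iα: α = 3.324/0.07123 = 46.66 rad/s².

α ≈ 46.7 rad/s²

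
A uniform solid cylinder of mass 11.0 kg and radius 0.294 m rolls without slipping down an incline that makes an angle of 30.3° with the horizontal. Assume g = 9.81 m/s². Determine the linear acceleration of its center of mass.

Translation along the incline: Mg sinθ − f = Ma.
Rotation about the center: fR = Iα with I = ½MR². No-slip gives a = αR, so f = (I/R²)a = (1/2)M a.
Substituting: Mg sinθ = (1 + 0.5000)Ma, so a = g sinθ/(1 + 0.5000) = (9.81) sin 30.3° / 1.500 = 3.300 m/s².

a ≈ 3.30 m/s²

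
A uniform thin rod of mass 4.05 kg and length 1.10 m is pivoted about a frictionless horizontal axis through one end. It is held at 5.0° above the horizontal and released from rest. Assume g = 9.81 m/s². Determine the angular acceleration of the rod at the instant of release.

α ≈ 13.3 rad/s²

About the pivot, I = (1/3)ML² = (1/3)(4.05)(1.10)² = 1.633 kg·m².
The weight acts at the center, a distance L/2 = 0.5500 m from the pivot; τ = Mg(L/2) cos 5.0° = 21.77 N·m.
α = τ/I = 21.77/1.633 = 13.33 rad/s².
(Equivalently α = (3g/(2L)) cos 5.0° = 13.33 rad/s².)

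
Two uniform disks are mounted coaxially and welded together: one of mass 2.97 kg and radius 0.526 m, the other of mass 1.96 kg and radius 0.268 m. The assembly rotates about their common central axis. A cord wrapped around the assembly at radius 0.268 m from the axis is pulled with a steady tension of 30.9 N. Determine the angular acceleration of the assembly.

I = ½M₁R₁² + ½M₂R₂² = ½(2.97)(0.526)² + ½(1.96)(0.268)² = 0.4813 kg·m².
τ = F r = (30.9)(0.268) = 8.281 N·m.
α = τ/I = 8.281/0.4813 = 17.21 rad/s².

α ≈ 17.2 rad/s²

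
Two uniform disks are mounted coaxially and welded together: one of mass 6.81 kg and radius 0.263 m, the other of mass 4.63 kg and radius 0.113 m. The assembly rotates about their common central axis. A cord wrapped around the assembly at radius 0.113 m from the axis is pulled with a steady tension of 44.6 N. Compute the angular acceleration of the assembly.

I = ½M₁R₁² + ½M₂R₂² = ½(6.81)(0.263)² + ½(4.63)(0.113)² = 0.2651 kg·m².
τ = F r = (44.6)(0.113) = 5.040 N·m.
α = τ/I = 5.040/0.2651 = 19.01 rad/s².

α ≈ 19.0 rad/s²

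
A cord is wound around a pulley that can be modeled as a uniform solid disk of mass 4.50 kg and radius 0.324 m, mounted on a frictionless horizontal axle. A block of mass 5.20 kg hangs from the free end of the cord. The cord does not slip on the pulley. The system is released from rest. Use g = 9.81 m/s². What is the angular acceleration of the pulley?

α ≈ 21.1 rad/s²

I = ½MR² = (1/2)(4.50)(0.324)² = 0.2362 kg·m².
Block: mg − T = ma. Pulley: TR = Iα. No-slip: a = αR, so T = (I/R²)a = 2.250·a.
Then mg = (m + 2.250)a, so a = (5.20)(9.81)/(5.20 + 2.250) = 6.847 m/s².
α = a/R = 6.847/0.324 = 21.13 rad/s².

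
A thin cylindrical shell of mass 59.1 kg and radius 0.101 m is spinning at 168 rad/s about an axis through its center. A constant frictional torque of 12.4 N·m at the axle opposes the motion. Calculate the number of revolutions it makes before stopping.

≈ 109 revolutions

I = MR² = (59.1)(0.101)² = 0.6029 kg·m².
The net torque has magnitude 12.4 N·m, opposing ω.
|α| = τ/I = 12.40/0.6029 = 20.57 rad/s² (deceleration).
ω² = ω₀² − 2|α|θ with ω = 0 ⇒ θ = ω₀²/(2|α|) = 686.1 rad = 109.2 rev.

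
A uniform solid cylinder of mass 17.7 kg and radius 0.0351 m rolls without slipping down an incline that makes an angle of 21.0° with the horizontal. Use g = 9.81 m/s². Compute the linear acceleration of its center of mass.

a ≈ 2.34 m/s²

Translation along the incline: Mg sinθ − f = Ma.
Rotation about the center: fR = Iα with I = ½MR². No-slip gives a = αR, so f = (I/R²)a = (1/2)M a.
Substituting: Mg sinθ = (1 + 0.5000)Ma, so a = g sinθ/(1 + 0.5000) = (9.81) sin 21.0° / 1.500 = 2.344 m/s².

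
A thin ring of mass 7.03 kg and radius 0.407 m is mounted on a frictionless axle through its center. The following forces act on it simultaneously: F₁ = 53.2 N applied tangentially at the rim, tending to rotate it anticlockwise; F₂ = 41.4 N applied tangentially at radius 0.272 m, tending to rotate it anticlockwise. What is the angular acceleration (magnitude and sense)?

α ≈ 28.3 rad/s², anticlockwise

I = MR² = (7.03)(0.407)² = 1.165 kg·m².
Taking anticlockwise as positive: τ₁ = +(53.2)(0.407) = +21.65 N·m; τ₂ = +(41.4)(0.272) = +11.26 N·m.
Net torque τ = 32.91 N·m.
α = τ/I = 32.91/1.165 = 28.26 rad/s².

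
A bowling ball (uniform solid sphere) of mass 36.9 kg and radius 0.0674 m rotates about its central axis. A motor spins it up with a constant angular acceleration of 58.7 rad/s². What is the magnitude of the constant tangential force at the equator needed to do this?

I = (2/5)MR² = (2/5)(36.9)(0.0674)² = 0.06705 kg·m².
The required torque is τ = Iα = (0.06705)(58.70) = 3.936 N·m.
A tangential force at the equator gives τ = FR, so F = τ/R = 3.936/0.0674 = 58.40 N.

F ≈ 58.4 N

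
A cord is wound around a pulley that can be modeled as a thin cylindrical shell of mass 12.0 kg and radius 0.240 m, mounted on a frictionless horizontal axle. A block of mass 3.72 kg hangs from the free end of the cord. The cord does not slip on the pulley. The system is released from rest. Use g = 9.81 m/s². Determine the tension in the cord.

T ≈ 27.9 N

I = MR² = (12.0)(0.240)² = 0.6912 kg·m².
Block: mg − T = ma. Pulley: TR = Iα. No-slip: a = αR, so T = (I/R²)a = 12.00·a.
Then mg = (m + 12.00)a, so a = (3.72)(9.81)/(3.72 + 12.00) = 2.321 m/s².
T = 12.00·a = 27.86 N.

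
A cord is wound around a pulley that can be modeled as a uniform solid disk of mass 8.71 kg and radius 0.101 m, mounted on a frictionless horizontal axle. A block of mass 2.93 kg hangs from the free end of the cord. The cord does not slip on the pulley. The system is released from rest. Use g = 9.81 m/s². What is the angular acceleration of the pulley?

α ≈ 39.1 rad/s²

I = ½MR² = (1/2)(8.71)(0.101)² = 0.04443 kg·m².
Block: mg − T = ma. Pulley: TR = Iα. No-slip: a = αR, so T = (I/R²)a = 4.355·a.
Then mg = (m + 4.355)a, so a = (2.93)(9.81)/(2.93 + 4.355) = 3.946 m/s².
α = a/R = 3.946/0.101 = 39.06 rad/s².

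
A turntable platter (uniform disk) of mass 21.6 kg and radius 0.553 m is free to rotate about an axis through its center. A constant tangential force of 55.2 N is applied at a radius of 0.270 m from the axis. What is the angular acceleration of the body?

α ≈ 4.51 rad/s²

I = ½MR² = (1/2)(21.6)(0.553)² = 3.303 kg·m².
τ = F·r = (55.2)(0.270) = 14.90 N·m.
Newton's second law for rotation, τ = Iα, gives α = τ/I = 14.90/3.303 = 4.513 rad/s².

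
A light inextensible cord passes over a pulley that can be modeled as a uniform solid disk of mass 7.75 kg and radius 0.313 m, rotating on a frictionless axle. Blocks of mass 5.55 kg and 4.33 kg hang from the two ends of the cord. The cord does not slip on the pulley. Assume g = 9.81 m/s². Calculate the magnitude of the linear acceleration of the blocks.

I = ½MR² = (1/2)(7.75)(0.313)² = 0.3796 kg·m².
Heavier block: m₁g − T₁ = m₁a. Lighter block: T₂ − m₂g = m₂a.
Pulley: (T₁ − T₂)R = Iα = I(a/R), so T₁ − T₂ = (I/R²)a = (1/2)M_p a = 3.875·a.
Adding the three: (m₁ − m₂)g = (m₁ + m₂ + 3.875)a, so a = (5.55 − 4.33)(9.81)/(5.55 + 4.33 + 3.875) = 0.8701 m/s².

a ≈ 0.870 m/s²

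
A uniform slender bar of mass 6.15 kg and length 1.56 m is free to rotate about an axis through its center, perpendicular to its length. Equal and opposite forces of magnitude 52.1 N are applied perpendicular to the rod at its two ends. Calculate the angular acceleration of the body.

I = (1/12)ML² = (1/12)(6.15)(1.56)² = 1.247 kg·m².
The couple gives τ = F·(L/2) + F·(L/2) = F L = (52.1)(1.56) = 81.28 N·m.
From τ = Iα: α = 81.28/1.247 = 65.17 rad/s².

α ≈ 65.2 rad/s²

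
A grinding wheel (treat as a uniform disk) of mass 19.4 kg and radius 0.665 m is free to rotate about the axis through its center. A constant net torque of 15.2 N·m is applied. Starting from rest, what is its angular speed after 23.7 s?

I = ½MR² = (1/2)(19.4)(0.665)² = 4.290 kg·m².
α = τ/I = 15.2/4.290 = 3.543 rad/s².
ω = ω₀ + αt = 0 + (3.543)(23.7) = 83.98 rad/s.

ω ≈ 84.0 rad/s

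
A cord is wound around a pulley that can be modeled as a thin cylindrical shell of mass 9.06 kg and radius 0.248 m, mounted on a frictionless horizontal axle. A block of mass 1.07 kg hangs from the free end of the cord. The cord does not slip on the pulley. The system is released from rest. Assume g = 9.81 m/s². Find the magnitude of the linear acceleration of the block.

a ≈ 1.04 m/s²

I = MR² = (9.06)(0.248)² = 0.5572 kg·m².
Block: mg − T = ma. Pulley: TR = Iα. No-slip: a = αR, so T = (I/R²)a = 9.060·a.
Then mg = (m + 9.060)a, so a = (1.07)(9.81)/(1.07 + 9.060) = 1.036 m/s².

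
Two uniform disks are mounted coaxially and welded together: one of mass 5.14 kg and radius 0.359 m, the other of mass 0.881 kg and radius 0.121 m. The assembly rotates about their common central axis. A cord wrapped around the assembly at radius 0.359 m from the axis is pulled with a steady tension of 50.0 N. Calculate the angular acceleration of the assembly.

I = ½M₁R₁² + ½M₂R₂² = ½(5.14)(0.359)² + ½(0.881)(0.121)² = 0.3377 kg·m².
τ = F r = (50.0)(0.359) = 17.95 N·m.
α = τ/I = 17.95/0.3377 = 53.16 rad/s².

α ≈ 53.2 rad/s²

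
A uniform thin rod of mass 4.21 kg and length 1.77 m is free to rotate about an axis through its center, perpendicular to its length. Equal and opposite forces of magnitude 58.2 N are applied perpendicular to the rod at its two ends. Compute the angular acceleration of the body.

I = (1/12)ML² = (1/12)(4.21)(1.77)² = 1.099 kg·m².
The couple gives τ = F·(L/2) + F·(L/2) = F L = (58.2)(1.77) = 103.0 N·m.
Newton's second law for rotation, τ = Iα, gives α = τ/I = 103.0/1.099 = 93.72 rad/s².

α ≈ 93.7 rad/s²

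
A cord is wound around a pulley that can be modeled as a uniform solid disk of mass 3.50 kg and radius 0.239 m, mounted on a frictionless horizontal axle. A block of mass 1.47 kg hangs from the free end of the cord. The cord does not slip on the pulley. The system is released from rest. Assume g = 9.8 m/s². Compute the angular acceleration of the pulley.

I = ½MR² = (1/2)(3.50)(0.239)² = 0.09996 kg·m².
Block: mg − T = ma. Pulley: TR = Iα. No-slip: a = αR, so T = (I/R²)a = 1.750·a.
Then mg = (m + 1.750)a, so a = (1.47)(9.8)/(1.47 + 1.750) = 4.474 m/s².
α = a/R = 4.474/0.239 = 18.72 rad/s².

α ≈ 18.7 rad/s²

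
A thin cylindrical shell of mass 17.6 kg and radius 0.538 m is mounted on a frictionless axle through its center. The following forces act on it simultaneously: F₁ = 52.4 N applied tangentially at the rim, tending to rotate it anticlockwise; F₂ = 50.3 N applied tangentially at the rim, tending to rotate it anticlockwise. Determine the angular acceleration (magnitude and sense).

α ≈ 10.8 rad/s², anticlockwise

I = MR² = (17.6)(0.538)² = 5.094 kg·m².
Taking anticlockwise as positive: τ₁ = +(52.4)(0.538) = +28.19 N·m; τ₂ = +(50.3)(0.538) = +27.06 N·m.
Net torque τ = 55.25 N·m.
α = τ/I = 55.25/5.094 = 10.85 rad/s².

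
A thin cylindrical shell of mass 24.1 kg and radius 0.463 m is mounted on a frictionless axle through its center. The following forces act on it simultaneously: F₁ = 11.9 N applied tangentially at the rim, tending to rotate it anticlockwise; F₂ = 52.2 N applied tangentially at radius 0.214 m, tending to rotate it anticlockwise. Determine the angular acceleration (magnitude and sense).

I = MR² = (24.1)(0.463)² = 5.166 kg·m².
Taking anticlockwise as positive: τ₁ = +(11.9)(0.463) = +5.510 N·m; τ₂ = +(52.2)(0.214) = +11.17 N·m.
Net torque τ = 16.68 N·m.
α = τ/I = 16.68/5.166 = 3.229 rad/s².

α ≈ 3.23 rad/s², anticlockwise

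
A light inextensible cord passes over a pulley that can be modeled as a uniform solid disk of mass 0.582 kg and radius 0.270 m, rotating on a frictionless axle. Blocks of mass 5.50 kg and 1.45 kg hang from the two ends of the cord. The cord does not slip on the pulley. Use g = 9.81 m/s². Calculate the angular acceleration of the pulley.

α ≈ 20.3 rad/s²

I = ½MR² = (1/2)(0.582)(0.270)² = 0.02121 kg·m².
Heavier block: m₁g − T₁ = m₁a. Lighter block: T₂ − m₂g = m₂a.
Pulley: (T₁ − T₂)R = Iα = I(a/R), so T₁ − T₂ = (I/R²)a = (1/2)M_p a = 0.2910·a.
Adding the three: (m₁ − m₂)g = (m₁ + m₂ + 0.2910)a, so a = (5.50 − 1.45)(9.81)/(5.50 + 1.45 + 0.2910) = 5.487 m/s².
α = a/R = 5.487/0.270 = 20.32 rad/s².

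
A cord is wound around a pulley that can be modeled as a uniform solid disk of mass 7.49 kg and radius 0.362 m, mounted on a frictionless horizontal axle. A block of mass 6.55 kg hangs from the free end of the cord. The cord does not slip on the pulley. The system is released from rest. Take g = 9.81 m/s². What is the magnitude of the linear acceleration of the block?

a ≈ 6.24 m/s²

I = ½MR² = (1/2)(7.49)(0.362)² = 0.4908 kg·m².
Block: mg − T = ma. Pulley: TR = Iα. No-slip: a = αR, so T = (I/R²)a = 3.745·a.
Then mg = (m + 3.745)a, so a = (6.55)(9.81)/(6.55 + 3.745) = 6.241 m/s².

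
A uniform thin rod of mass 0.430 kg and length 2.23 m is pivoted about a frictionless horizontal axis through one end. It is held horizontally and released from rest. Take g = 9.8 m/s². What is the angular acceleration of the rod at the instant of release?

α ≈ 6.59 rad/s²

About the pivot, I = (1/3)ML² = (1/3)(0.430)(2.23)² = 0.7128 kg·m².
The weight acts at the center, a distance L/2 = 1.115 m from the pivot; τ = Mg(L/2) = 4.699 N·m.
α = τ/I = 4.699/0.7128 = 6.592 rad/s².
(Equivalently α = (3g/(2L)) = 6.592 rad/s².)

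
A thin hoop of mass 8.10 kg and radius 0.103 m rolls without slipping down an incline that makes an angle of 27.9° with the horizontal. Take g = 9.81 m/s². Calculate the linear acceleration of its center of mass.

a ≈ 2.30 m/s²

Translation along the incline: Mg sinθ − f = Ma.
Rotation about the center: fR = Iα with I = MR². No-slip gives a = αR, so f = (I/R²)a = M a.
Substituting: Mg sinθ = (1 + 1.000)Ma, so a = g sinθ/(1 + 1.000) = (9.81) sin 27.9° / 2.000 = 2.295 m/s².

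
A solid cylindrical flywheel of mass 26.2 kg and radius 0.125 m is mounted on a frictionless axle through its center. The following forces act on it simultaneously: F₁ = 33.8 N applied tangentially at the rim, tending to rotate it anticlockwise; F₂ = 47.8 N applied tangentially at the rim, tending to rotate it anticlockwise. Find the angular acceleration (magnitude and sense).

I = ½MR² = (1/2)(26.2)(0.125)² = 0.2047 kg·m².
Taking anticlockwise as positive: τ₁ = +(33.8)(0.125) = +4.225 N·m; τ₂ = +(47.8)(0.125) = +5.975 N·m.
Net torque τ = 10.20 N·m.
α = τ/I = 10.20/0.2047 = 49.83 rad/s².

α ≈ 49.8 rad/s², anticlockwise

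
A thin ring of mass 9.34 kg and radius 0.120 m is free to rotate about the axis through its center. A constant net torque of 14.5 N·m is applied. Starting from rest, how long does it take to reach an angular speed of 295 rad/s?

I = MR² = (9.34)(0.120)² = 0.1345 kg·m².
α = τ/I = 14.5/0.1345 = 107.8 rad/s².
ω = αt ⇒ t = ω/α = 295/107.8 = 2.736 s.

t ≈ 2.74 s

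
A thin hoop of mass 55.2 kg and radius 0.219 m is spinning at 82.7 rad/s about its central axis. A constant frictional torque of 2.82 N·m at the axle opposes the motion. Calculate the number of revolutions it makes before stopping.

I = MR² = (55.2)(0.219)² = 2.647 kg·m².
The net torque has magnitude 2.82 N·m, opposing ω.
|α| = τ/I = 2.820/2.647 = 1.065 rad/s² (deceleration).
ω² = ω₀² − 2|α|θ with ω = 0 ⇒ θ = ω₀²/(2|α|) = 3210 rad = 511.0 rev.

≈ 511 revolutions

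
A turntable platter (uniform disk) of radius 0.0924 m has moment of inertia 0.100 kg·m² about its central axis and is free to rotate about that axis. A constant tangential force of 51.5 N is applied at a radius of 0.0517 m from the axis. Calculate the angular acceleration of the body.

α ≈ 26.6 rad/s²

τ = F·r = (51.5)(0.0517) = 2.663 N·m.
From τ = Iα: α = 2.663/0.1000 = 26.63 rad/s².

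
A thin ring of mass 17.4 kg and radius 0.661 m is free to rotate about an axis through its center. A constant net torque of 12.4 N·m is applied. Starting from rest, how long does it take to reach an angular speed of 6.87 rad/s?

t ≈ 4.21 s

I = MR² = (17.4)(0.661)² = 7.602 kg·m².
α = τ/I = 12.4/7.602 = 1.631 rad/s².
ω = αt ⇒ t = ω/α = 6.87/1.631 = 4.212 s.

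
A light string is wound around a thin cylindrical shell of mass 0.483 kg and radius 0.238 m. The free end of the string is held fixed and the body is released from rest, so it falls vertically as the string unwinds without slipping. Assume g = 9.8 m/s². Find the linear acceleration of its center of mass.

a ≈ 4.90 m/s²

Translation: Mg − T = Ma. Rotation about the center: TR = Iα with I = MR².
With a = αR: T = (I/R²)a = M a, so Mg = (1 + 1.000)Ma.
a = g/(1 + 1.000) = 9.8/2.000 = 4.900 m/s².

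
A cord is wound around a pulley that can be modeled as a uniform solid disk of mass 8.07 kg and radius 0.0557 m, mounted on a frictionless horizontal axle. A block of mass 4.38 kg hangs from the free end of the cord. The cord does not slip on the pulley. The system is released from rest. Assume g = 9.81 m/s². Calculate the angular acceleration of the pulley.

α ≈ 91.7 rad/s²

I = ½MR² = (1/2)(8.07)(0.0557)² = 0.01252 kg·m².
Block: mg − T = ma. Pulley: TR = Iα. No-slip: a = αR, so T = (I/R²)a = 4.035·a.
Then mg = (m + 4.035)a, so a = (4.38)(9.81)/(4.38 + 4.035) = 5.106 m/s².
α = a/R = 5.106/0.0557 = 91.67 rad/s².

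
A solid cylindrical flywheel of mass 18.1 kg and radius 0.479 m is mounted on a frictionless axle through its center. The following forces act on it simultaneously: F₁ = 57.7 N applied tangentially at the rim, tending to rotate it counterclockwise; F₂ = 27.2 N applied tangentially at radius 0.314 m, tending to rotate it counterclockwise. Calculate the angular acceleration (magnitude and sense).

α ≈ 17.4 rad/s², counterclockwise

I = ½MR² = (1/2)(18.1)(0.479)² = 2.076 kg·m².
Taking counterclockwise as positive: τ₁ = +(57.7)(0.479) = +27.64 N·m; τ₂ = +(27.2)(0.314) = +8.541 N·m.
Net torque τ = 36.18 N·m.
α = τ/I = 36.18/2.076 = 17.42 rad/s².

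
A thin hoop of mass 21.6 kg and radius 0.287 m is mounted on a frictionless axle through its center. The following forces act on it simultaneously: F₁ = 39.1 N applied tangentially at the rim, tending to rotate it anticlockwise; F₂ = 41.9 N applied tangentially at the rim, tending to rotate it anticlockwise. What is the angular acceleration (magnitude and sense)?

α ≈ 13.1 rad/s², anticlockwise

I = MR² = (21.6)(0.287)² = 1.779 kg·m².
Taking anticlockwise as positive: τ₁ = +(39.1)(0.287) = +11.22 N·m; τ₂ = +(41.9)(0.287) = +12.03 N·m.
Net torque τ = 23.25 N·m.
α = τ/I = 23.25/1.779 = 13.07 rad/s².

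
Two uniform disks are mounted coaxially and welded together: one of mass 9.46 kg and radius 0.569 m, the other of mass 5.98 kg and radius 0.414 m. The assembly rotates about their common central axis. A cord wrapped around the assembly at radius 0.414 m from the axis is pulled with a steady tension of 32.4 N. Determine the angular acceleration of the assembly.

I = ½M₁R₁² + ½M₂R₂² = ½(9.46)(0.569)² + ½(5.98)(0.414)² = 2.044 kg·m².
τ = F r = (32.4)(0.414) = 13.41 N·m.
α = τ/I = 13.41/2.044 = 6.563 rad/s².

α ≈ 6.56 rad/s²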